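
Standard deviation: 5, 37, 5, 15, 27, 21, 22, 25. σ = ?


Mean = 19.6250
Variance = 105.2344
SD = sqrt(105.2344) = 10.2584

SD = 10.2584


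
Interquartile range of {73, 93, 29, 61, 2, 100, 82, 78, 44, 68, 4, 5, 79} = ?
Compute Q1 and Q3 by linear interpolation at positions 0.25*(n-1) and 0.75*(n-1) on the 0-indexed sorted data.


Sorted: 2, 4, 5, 29, 44, 61, 68, 73, 78, 79, 82, 93, 100
Q1 (25th %ile) = 29.0000
Q3 (75th %ile) = 79.0000
IQR = 79.0000 - 29.0000 = 50.0000

IQR = 50.0000


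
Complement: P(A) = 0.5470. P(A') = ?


P(not A) = 1 - 0.5470 = 0.4530

P(not A) = 0.4530


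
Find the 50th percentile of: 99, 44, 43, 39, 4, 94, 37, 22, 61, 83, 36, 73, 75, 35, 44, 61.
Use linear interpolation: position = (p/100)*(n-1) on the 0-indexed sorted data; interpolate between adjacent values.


Sorted: 4, 22, 35, 36, 37, 39, 43, 44, 44, 61, 61, 73, 75, 83, 94, 99
n = 16
Index = 50/100 * 15 = 7.5000
Lower = data[7] = 44, Upper = data[8] = 44
P50 = 44 + 0.5000*(0) = 44.0000

P50 = 44.0000


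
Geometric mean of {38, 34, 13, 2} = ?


Product = 38 × 34 × 13 × 2 = 33592
GM = 33592^(1/4) = 13.5381

GM = 13.5381


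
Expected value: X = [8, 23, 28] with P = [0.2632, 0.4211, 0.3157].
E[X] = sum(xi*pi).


E[X] = 8*0.2632 + 23*0.4211 + 28*0.3157
= 2.1056 + 9.6853 + 8.8396
= 20.6305

E[X] = 20.6305


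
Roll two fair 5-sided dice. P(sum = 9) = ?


Total outcomes = 5×5 = 25
Favorable (sum = 9): 2
P = 2/25 = 0.0800

P = 0.0800


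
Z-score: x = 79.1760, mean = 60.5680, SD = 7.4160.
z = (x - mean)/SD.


z = (79.1760 - 60.5680)/7.4160
= 18.6080/7.4160
= 2.5092

z = 2.5092


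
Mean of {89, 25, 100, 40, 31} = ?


Sum = 89 + 25 + 100 + 40 + 31 = 285
n = 5
Mean = 285/5 = 57.0000

Mean = 57.0000


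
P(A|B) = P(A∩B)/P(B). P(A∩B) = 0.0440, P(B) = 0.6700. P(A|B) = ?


P(A|B) = 0.0440/0.6700 = 0.0657

P(A|B) = 0.0657


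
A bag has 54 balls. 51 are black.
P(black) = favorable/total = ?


P = 51/54 = 0.9444

P = 0.9444


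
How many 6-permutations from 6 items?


P(6,6) = 6!/0!
= 720/1
= 720

P(6,6) = 720


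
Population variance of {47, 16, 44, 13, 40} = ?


Mean = 32.0000
Squared deviations: 225.0000, 256.0000, 144.0000, 361.0000, 64.0000
Sum = 1050.0000
Variance = 1050.0000/5 = 210.0000

Variance = 210.0000


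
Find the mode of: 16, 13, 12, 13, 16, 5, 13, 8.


Frequencies: 5:1, 8:1, 12:1, 13:3, 16:2
Max frequency = 3
Mode = 13

Mode = 13


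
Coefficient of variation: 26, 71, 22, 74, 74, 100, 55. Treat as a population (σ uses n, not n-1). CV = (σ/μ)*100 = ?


Mean = 60.2857
SD = 26.0149
CV = (26.0149/60.2857)*100 = 43.1527%

CV = 43.1527%


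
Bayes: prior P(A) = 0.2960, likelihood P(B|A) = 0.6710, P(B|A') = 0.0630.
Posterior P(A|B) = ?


P(B) = P(B|A)*P(A) + P(B|A')*P(A')
= 0.6710*0.2960 + 0.0630*0.7040
= 0.198616 + 0.044352 = 0.242968
P(A|B) = 0.198616/0.242968 = 0.8175

P(A|B) = 0.8175


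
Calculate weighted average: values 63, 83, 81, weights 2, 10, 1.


Numerator = 63*2 + 83*10 + 81*1 = 1037
Denominator = 2 + 10 + 1 = 13
WM = 1037/13 = 79.7692

WM = 79.7692


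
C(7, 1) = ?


C(7,1) = 7!/(1! × 6!)
= 5040/(1 × 720)
= 7

C(7,1) = 7


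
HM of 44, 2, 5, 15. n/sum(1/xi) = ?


Sum of reciprocals = 1/44 + 1/2 + 1/5 + 1/15 = 0.789394
HM = 4/0.789394 = 5.0672

HM = 5.0672


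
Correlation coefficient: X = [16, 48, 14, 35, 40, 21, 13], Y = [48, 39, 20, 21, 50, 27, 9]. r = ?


Mean X = 26.7143, Mean Y = 30.5714
SD X = 13.068110, SD Y = 14.311405
Cov = 88.877551
r = 88.877551/(13.068110*14.311405) = 0.4752

r = 0.4752


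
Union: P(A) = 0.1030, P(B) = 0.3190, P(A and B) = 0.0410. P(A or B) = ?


P(A∪B) = 0.1030 + 0.3190 - 0.0410
= 0.4220 - 0.0410
= 0.3810

P(A∪B) = 0.3810


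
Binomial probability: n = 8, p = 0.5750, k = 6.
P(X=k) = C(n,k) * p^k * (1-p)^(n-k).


C(8,6) = 28
p^6 = 0.036142
(1-p)^2 = 0.180625
P = 28 * 0.036142 * 0.180625 = 0.1828

P(X=6) = 0.1828


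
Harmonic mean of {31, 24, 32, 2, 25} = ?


Sum of reciprocals = 1/31 + 1/24 + 1/32 + 1/2 + 1/25 = 0.645175
HM = 5/0.645175 = 7.7498

HM = 7.7498


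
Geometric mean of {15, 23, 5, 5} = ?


Product = 15 × 23 × 5 × 5 = 8625
GM = 8625^(1/4) = 9.6370

GM = 9.6370


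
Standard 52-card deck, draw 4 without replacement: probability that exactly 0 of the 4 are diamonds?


Hypergeometric: P(X=0) = C(13,0)·C(39,4) / C(52,4)
= 1 × 82251 / 270725
= 82251/270725 = 0.3038

P = 0.3038


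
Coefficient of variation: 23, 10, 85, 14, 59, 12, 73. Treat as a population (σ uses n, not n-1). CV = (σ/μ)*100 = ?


Mean = 39.4286
SD = 29.5725
CV = (29.5725/39.4286)*100 = 75.0026%

CV = 75.0026%


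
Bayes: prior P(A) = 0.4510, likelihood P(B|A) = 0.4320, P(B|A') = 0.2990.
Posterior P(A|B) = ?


P(B) = P(B|A)*P(A) + P(B|A')*P(A')
= 0.4320*0.4510 + 0.2990*0.5490
= 0.194832 + 0.164151 = 0.358983
P(A|B) = 0.194832/0.358983 = 0.5427

P(A|B) = 0.5427


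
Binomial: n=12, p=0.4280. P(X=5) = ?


C(12,5) = 792
p^5 = 0.014362
(1-p)^7 = 0.020034
P = 792 * 0.014362 * 0.020034 = 0.2279

P(X=5) = 0.2279


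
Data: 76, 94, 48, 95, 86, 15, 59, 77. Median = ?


Sorted: 15, 48, 59, 76, 77, 86, 94, 95
n = 8 (even)
Middle values: 76 and 77
Median = (76+77)/2 = 76.5000

Median = 76.5000


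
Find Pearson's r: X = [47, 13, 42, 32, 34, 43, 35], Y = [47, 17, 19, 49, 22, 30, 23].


Mean X = 35.1429, Mean Y = 29.5714
SD X = 10.356897, SD Y = 12.257443
Cov = 52.061224
r = 52.061224/(10.356897*12.257443) = 0.4101

r = 0.4101


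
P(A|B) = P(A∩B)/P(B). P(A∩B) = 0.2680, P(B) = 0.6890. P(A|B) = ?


P(A|B) = 0.2680/0.6890 = 0.3890

P(A|B) = 0.3890


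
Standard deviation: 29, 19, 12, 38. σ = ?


Mean = 24.5000
Variance = 97.2500
SD = sqrt(97.2500) = 9.8615

SD = 9.8615


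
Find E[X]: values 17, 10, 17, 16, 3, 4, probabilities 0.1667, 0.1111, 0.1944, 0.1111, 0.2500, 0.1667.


E[X] = 17*0.1667 + 10*0.1111 + 17*0.1944 + 16*0.1111 + 3*0.2500 + 4*0.1667
= 2.8339 + 1.1110 + 3.3048 + 1.7776 + 0.7500 + 0.6668
= 10.4441

E[X] = 10.4441


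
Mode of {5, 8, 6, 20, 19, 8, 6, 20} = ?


Frequencies: 5:1, 6:2, 8:2, 19:1, 20:2
Max frequency = 2
Mode = 6, 8, 20

Mode = 6, 8, 20


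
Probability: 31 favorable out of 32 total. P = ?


P = 31/32 = 0.9688

P = 0.9688


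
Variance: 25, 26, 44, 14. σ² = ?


Mean = 27.2500
Squared deviations: 5.0625, 1.5625, 280.5625, 175.5625
Sum = 462.7500
Variance = 462.7500/4 = 115.6875

Variance = 115.6875


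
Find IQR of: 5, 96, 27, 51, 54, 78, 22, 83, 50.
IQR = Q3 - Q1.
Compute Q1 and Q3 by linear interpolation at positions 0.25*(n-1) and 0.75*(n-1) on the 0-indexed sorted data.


Sorted: 5, 22, 27, 50, 51, 54, 78, 83, 96
Q1 (25th %ile) = 27.0000
Q3 (75th %ile) = 78.0000
IQR = 78.0000 - 27.0000 = 51.0000

IQR = 51.0000


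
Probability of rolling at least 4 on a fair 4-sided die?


Favorable outcomes (roll ≥ 4): 1
Total outcomes = 4
P = 1/4 = 0.2500

P = 0.2500


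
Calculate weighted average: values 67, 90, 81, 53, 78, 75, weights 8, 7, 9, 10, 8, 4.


Numerator = 67*8 + 90*7 + 81*9 + 53*10 + 78*8 + 75*4 = 3349
Denominator = 8 + 7 + 9 + 10 + 8 + 4 = 46
WM = 3349/46 = 72.8043

WM = 72.8043


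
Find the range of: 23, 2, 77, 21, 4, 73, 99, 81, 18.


Max = 99, Min = 2
Range = 99 - 2 = 97

Range = 97


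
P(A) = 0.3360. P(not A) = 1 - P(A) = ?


P(not A) = 1 - 0.3360 = 0.6640

P(not A) = 0.6640


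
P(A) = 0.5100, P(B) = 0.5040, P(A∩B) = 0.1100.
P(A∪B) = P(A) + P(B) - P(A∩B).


P(A∪B) = 0.5100 + 0.5040 - 0.1100
= 1.0140 - 0.1100
= 0.9040

P(A∪B) = 0.9040


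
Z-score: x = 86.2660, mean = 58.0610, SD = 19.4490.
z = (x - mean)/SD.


z = (86.2660 - 58.0610)/19.4490
= 28.2050/19.4490
= 1.4502

z = 1.4502


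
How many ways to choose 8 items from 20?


C(20,8) = 20!/(8! × 12!)
= 2432902008176640000/(40320 × 479001600)
= 125970

C(20,8) = 125970


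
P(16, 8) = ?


P(16,8) = 16!/8!
= 20922789888000/40320
= 518918400

P(16,8) = 518918400


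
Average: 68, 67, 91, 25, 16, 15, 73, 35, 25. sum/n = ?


Sum = 68 + 67 + 91 + 25 + 16 + 15 + 73 + 35 + 25 = 415
n = 9
Mean = 415/9 = 46.1111

Mean = 46.1111


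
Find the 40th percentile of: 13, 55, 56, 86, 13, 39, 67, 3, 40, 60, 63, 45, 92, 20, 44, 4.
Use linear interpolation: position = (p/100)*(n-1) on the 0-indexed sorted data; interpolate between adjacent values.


Sorted: 3, 4, 13, 13, 20, 39, 40, 44, 45, 55, 56, 60, 63, 67, 86, 92
n = 16
Index = 40/100 * 15 = 6.0000
Lower = data[6] = 40, Upper = data[7] = 44
P40 = 40 + 0*(4) = 40.0000

P40 = 40.0000


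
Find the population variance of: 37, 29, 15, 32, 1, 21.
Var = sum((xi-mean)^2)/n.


Mean = 22.5000
Squared deviations: 210.2500, 42.2500, 56.2500, 90.2500, 462.2500, 2.2500
Sum = 863.5000
Variance = 863.5000/6 = 143.9167

Variance = 143.9167


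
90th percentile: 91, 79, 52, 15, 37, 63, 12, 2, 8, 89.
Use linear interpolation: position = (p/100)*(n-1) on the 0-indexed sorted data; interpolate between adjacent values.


Sorted: 2, 8, 12, 15, 37, 52, 63, 79, 89, 91
n = 10
Index = 90/100 * 9 = 8.1000
Lower = data[8] = 89, Upper = data[9] = 91
P90 = 89 + 0.1000*(2) = 89.2000

P90 = 89.2000


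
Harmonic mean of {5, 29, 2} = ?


Sum of reciprocals = 1/5 + 1/29 + 1/2 = 0.734483
HM = 3/0.734483 = 4.0845

HM = 4.0845


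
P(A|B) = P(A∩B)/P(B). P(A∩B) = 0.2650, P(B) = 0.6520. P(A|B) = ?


P(A|B) = 0.2650/0.6520 = 0.4064

P(A|B) = 0.4064


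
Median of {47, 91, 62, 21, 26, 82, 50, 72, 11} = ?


Sorted: 11, 21, 26, 47, 50, 62, 72, 82, 91
n = 9 (odd)
Middle value = 50

Median = 50


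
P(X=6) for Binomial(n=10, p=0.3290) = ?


C(10,6) = 210
p^6 = 0.001268
(1-p)^4 = 0.202717
P = 210 * 0.001268 * 0.202717 = 0.0540

P(X=6) = 0.0540


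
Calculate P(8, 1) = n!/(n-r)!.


P(8,1) = 8!/7!
= 40320/5040
= 8

P(8,1) = 8


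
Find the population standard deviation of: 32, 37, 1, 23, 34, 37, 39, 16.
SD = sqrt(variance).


Mean = 27.3750
Variance = 153.7344
SD = sqrt(153.7344) = 12.3990

SD = 12.3990


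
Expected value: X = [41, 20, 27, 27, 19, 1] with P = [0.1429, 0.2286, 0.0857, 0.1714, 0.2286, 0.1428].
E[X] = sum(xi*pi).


E[X] = 41*0.1429 + 20*0.2286 + 27*0.0857 + 27*0.1714 + 19*0.2286 + 1*0.1428
= 5.8589 + 4.5720 + 2.3139 + 4.6278 + 4.3434 + 0.1428
= 21.8588

E[X] = 21.8588


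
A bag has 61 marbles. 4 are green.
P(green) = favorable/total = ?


P = 4/61 = 0.0656

P = 0.0656


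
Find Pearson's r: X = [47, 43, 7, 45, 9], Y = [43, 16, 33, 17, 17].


Mean X = 30.2000, Mean Y = 25.2000
SD X = 18.181309, SD Y = 10.925200
Cov = 10.560000
r = 10.560000/(18.181309*10.925200) = 0.0532

r = 0.0532


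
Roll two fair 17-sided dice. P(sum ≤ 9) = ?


Total outcomes = 17×17 = 289
Favorable (sum ≤ 9): 36
P = 36/289 = 0.1246

P = 0.1246


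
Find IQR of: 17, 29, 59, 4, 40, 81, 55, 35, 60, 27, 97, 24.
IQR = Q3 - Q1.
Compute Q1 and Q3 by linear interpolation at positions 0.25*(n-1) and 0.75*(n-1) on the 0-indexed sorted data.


Sorted: 4, 17, 24, 27, 29, 35, 40, 55, 59, 60, 81, 97
Q1 (25th %ile) = 26.2500
Q3 (75th %ile) = 59.2500
IQR = 59.2500 - 26.2500 = 33.0000

IQR = 33.0000


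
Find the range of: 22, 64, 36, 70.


Max = 70, Min = 22
Range = 70 - 22 = 48

Range = 48


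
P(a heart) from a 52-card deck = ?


13 hearts in 52 cards
P = 13/52 = 0.2500

P = 0.2500


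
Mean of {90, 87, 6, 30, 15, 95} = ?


Sum = 90 + 87 + 6 + 30 + 15 + 95 = 323
n = 6
Mean = 323/6 = 53.8333

Mean = 53.8333


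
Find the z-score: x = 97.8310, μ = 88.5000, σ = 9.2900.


z = (97.8310 - 88.5000)/9.2900
= 9.3310/9.2900
= 1.0044

z = 1.0044


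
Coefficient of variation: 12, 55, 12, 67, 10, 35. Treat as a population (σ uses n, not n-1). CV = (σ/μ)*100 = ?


Mean = 31.8333
SD = 22.5345
CV = (22.5345/31.8333)*100 = 70.7891%

CV = 70.7891%


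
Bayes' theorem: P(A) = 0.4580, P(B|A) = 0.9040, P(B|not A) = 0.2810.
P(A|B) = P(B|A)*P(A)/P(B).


P(B) = P(B|A)*P(A) + P(B|A')*P(A')
= 0.9040*0.4580 + 0.2810*0.5420
= 0.414032 + 0.152302 = 0.566334
P(A|B) = 0.414032/0.566334 = 0.7311

P(A|B) = 0.7311


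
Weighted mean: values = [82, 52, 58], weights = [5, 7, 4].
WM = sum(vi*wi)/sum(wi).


Numerator = 82*5 + 52*7 + 58*4 = 1006
Denominator = 5 + 7 + 4 = 16
WM = 1006/16 = 62.8750

WM = 62.8750


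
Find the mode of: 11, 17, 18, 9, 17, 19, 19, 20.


Frequencies: 9:1, 11:1, 17:2, 18:1, 19:2, 20:1
Max frequency = 2
Mode = 17, 19

Mode = 17, 19


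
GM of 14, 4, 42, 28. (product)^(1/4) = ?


Product = 14 × 4 × 42 × 28 = 65856
GM = 65856^(1/4) = 16.0195

GM = 16.0195


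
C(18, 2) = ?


C(18,2) = 18!/(2! × 16!)
= 6402373705728000/(2 × 20922789888000)
= 153

C(18,2) = 153


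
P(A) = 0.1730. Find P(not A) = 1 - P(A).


P(not A) = 1 - 0.1730 = 0.8270

P(not A) = 0.8270


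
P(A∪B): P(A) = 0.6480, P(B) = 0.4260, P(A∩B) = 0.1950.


P(A∪B) = 0.6480 + 0.4260 - 0.1950
= 1.0740 - 0.1950
= 0.8790

P(A∪B) = 0.8790


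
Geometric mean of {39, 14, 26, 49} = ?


Product = 39 × 14 × 26 × 49 = 695604
GM = 695604^(1/4) = 28.8796

GM = 28.8796


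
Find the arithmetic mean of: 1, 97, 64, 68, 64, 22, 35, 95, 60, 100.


Sum = 1 + 97 + 64 + 68 + 64 + 22 + 35 + 95 + 60 + 100 = 606
n = 10
Mean = 606/10 = 60.6000

Mean = 60.6000


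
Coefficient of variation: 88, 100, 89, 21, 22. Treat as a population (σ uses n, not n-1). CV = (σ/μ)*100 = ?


Mean = 64.0000
SD = 34.9571
CV = (34.9571/64.0000)*100 = 54.6205%

CV = 54.6205%


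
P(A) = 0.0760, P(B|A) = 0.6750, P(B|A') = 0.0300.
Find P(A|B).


P(B) = P(B|A)*P(A) + P(B|A')*P(A')
= 0.6750*0.0760 + 0.0300*0.9240
= 0.051300 + 0.027720 = 0.079020
P(A|B) = 0.051300/0.079020 = 0.6492

P(A|B) = 0.6492


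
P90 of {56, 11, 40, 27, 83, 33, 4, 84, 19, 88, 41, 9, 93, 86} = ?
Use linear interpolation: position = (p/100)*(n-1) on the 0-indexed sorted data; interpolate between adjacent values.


Sorted: 4, 9, 11, 19, 27, 33, 40, 41, 56, 83, 84, 86, 88, 93
n = 14
Index = 90/100 * 13 = 11.7000
Lower = data[11] = 86, Upper = data[12] = 88
P90 = 86 + 0.7000*(2) = 87.4000

P90 = 87.4000


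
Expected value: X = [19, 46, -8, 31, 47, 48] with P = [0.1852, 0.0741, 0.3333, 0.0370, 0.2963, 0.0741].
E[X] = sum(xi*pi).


E[X] = 19*0.1852 + 46*0.0741 - 8*0.3333 + 31*0.0370 + 47*0.2963 + 48*0.0741
= 3.5188 + 3.4086 - 2.6664 + 1.1470 + 13.9261 + 3.5568
= 22.8909

E[X] = 22.8909


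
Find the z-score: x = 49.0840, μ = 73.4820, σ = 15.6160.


z = (49.0840 - 73.4820)/15.6160
= -24.3980/15.6160
= -1.5624

z = -1.5624


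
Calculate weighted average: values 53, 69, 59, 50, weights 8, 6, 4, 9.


Numerator = 53*8 + 69*6 + 59*4 + 50*9 = 1524
Denominator = 8 + 6 + 4 + 9 = 27
WM = 1524/27 = 56.4444

WM = 56.4444


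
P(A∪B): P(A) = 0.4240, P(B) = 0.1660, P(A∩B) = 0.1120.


P(A∪B) = 0.4240 + 0.1660 - 0.1120
= 0.5900 - 0.1120
= 0.4780

P(A∪B) = 0.4780


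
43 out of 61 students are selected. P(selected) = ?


P = 43/61 = 0.7049

P = 0.7049


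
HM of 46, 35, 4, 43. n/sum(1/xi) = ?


Sum of reciprocals = 1/46 + 1/35 + 1/4 + 1/43 = 0.323566
HM = 4/0.323566 = 12.3622

HM = 12.3622


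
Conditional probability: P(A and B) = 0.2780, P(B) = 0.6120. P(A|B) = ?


P(A|B) = 0.2780/0.6120 = 0.4542

P(A|B) = 0.4542


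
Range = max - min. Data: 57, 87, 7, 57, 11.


Max = 87, Min = 7
Range = 87 - 7 = 80

Range = 80


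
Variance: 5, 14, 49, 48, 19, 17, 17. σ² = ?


Mean = 24.1429
Squared deviations: 366.4490, 102.8776, 617.8776, 569.1633, 26.4490, 51.0204, 51.0204
Sum = 1784.8571
Variance = 1784.8571/7 = 254.9796

Variance = 254.9796


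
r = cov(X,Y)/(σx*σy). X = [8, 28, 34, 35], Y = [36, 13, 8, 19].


Mean X = 26.2500, Mean Y = 19.0000
SD X = 10.871407, SD Y = 10.559356
Cov = -101.500000
r = -101.500000/(10.871407*10.559356) = -0.8842

r = -0.8842


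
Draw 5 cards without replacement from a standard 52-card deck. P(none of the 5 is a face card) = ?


P(no face cards) = (40/52) × (39/51) × (38/50) × (37/49) × (36/48)
= 0.2532

P = 0.2532


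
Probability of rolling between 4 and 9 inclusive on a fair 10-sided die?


Favorable outcomes (4 ≤ roll ≤ 9): 6
Total outcomes = 10
P = 6/10 = 0.6000

P = 0.6000


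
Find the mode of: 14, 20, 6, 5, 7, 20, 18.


Frequencies: 5:1, 6:1, 7:1, 14:1, 18:1, 20:2
Max frequency = 2
Mode = 20

Mode = 20


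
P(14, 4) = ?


P(14,4) = 14!/10!
= 87178291200/3628800
= 24024

P(14,4) = 24024


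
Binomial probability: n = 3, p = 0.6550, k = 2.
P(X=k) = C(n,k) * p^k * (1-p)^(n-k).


C(3,2) = 3
p^2 = 0.429025
(1-p)^1 = 0.345000
P = 3 * 0.429025 * 0.345000 = 0.4440

P(X=2) = 0.4440


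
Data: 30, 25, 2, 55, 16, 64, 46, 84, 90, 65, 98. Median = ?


Sorted: 2, 16, 25, 30, 46, 55, 64, 65, 84, 90, 98
n = 11 (odd)
Middle value = 55

Median = 55


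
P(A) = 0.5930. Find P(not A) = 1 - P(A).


P(not A) = 1 - 0.5930 = 0.4070

P(not A) = 0.4070


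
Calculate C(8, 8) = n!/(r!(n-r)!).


C(8,8) = 8!/(8! × 0!)
= 40320/(40320 × 1)
= 1

C(8,8) = 1


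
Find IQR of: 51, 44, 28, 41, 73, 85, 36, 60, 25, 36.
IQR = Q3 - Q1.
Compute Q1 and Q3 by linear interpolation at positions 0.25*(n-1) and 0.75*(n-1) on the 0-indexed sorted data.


Sorted: 25, 28, 36, 36, 41, 44, 51, 60, 73, 85
Q1 (25th %ile) = 36.0000
Q3 (75th %ile) = 57.7500
IQR = 57.7500 - 36.0000 = 21.7500

IQR = 21.7500


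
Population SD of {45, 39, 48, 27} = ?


Mean = 39.7500
Variance = 64.6875
SD = sqrt(64.6875) = 8.0429

SD = 8.0429


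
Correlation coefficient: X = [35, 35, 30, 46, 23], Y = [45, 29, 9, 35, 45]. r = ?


Mean X = 33.8000, Mean Y = 32.6000
SD X = 7.520638, SD Y = 13.290598
Cov = -0.880000
r = -0.880000/(7.520638*13.290598) = -0.0088

r = -0.0088


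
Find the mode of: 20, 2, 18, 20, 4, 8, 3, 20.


Frequencies: 2:1, 3:1, 4:1, 8:1, 18:1, 20:3
Max frequency = 3
Mode = 20

Mode = 20


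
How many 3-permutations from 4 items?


P(4,3) = 4!/1!
= 24/1
= 24

P(4,3) = 24


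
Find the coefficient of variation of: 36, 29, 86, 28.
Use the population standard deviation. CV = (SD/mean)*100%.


Mean = 44.7500
SD = 24.0143
CV = (24.0143/44.7500)*100 = 53.6633%

CV = 53.6633%


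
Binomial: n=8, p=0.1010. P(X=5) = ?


C(8,5) = 56
p^5 = 1.051010e-05
(1-p)^3 = 0.726573
P = 56 * 1.051010e-05 * 0.726573 = 0.0004

P(X=5) = 0.0004


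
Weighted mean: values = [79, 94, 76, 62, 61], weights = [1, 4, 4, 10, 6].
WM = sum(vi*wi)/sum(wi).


Numerator = 79*1 + 94*4 + 76*4 + 62*10 + 61*6 = 1745
Denominator = 1 + 4 + 4 + 10 + 6 = 25
WM = 1745/25 = 69.8000

WM = 69.8000


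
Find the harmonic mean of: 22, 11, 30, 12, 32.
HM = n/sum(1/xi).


Sum of reciprocals = 1/22 + 1/11 + 1/30 + 1/12 + 1/32 = 0.284280
HM = 5/0.284280 = 17.5883

HM = 17.5883


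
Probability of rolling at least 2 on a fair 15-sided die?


Favorable outcomes (roll ≥ 2): 14
Total outcomes = 15
P = 14/15 = 0.9333

P = 0.9333


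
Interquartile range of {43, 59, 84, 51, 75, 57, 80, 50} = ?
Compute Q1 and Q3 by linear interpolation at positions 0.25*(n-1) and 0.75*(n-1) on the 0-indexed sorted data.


Sorted: 43, 50, 51, 57, 59, 75, 80, 84
Q1 (25th %ile) = 50.7500
Q3 (75th %ile) = 76.2500
IQR = 76.2500 - 50.7500 = 25.5000

IQR = 25.5000


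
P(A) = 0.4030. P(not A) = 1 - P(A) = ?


P(not A) = 1 - 0.4030 = 0.5970

P(not A) = 0.5970


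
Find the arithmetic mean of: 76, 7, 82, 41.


Sum = 76 + 7 + 82 + 41 = 206
n = 4
Mean = 206/4 = 51.5000

Mean = 51.5000


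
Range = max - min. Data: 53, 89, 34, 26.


Max = 89, Min = 26
Range = 89 - 26 = 63

Range = 63


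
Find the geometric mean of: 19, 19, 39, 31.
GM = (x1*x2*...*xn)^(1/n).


Product = 19 × 19 × 39 × 31 = 436449
GM = 436449^(1/4) = 25.7030

GM = 25.7030


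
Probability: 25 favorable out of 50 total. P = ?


P = 25/50 = 0.5000

P = 0.5000


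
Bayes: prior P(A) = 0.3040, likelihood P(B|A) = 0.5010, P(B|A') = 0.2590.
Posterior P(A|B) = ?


P(B) = P(B|A)*P(A) + P(B|A')*P(A')
= 0.5010*0.3040 + 0.2590*0.6960
= 0.152304 + 0.180264 = 0.332568
P(A|B) = 0.152304/0.332568 = 0.4580

P(A|B) = 0.4580


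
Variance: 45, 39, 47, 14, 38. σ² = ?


Mean = 36.6000
Squared deviations: 70.5600, 5.7600, 108.1600, 510.7600, 1.9600
Sum = 697.2000
Variance = 697.2000/5 = 139.4400

Variance = 139.4400


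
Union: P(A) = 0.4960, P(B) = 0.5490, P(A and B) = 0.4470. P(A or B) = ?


P(A∪B) = 0.4960 + 0.5490 - 0.4470
= 1.0450 - 0.4470
= 0.5980

P(A∪B) = 0.5980


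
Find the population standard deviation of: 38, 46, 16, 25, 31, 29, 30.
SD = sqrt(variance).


Mean = 30.7143
Variance = 77.0612
SD = sqrt(77.0612) = 8.7785

SD = 8.7785


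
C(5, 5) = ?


C(5,5) = 5!/(5! × 0!)
= 120/(120 × 1)
= 1

C(5,5) = 1


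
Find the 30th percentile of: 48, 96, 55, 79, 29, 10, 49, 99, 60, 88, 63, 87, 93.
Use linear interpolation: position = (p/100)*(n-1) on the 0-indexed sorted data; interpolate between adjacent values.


Sorted: 10, 29, 48, 49, 55, 60, 63, 79, 87, 88, 93, 96, 99
n = 13
Index = 30/100 * 12 = 3.6000
Lower = data[3] = 49, Upper = data[4] = 55
P30 = 49 + 0.6000*(6) = 52.6000

P30 = 52.6000


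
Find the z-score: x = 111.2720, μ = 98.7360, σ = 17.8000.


z = (111.2720 - 98.7360)/17.8000
= 12.5360/17.8000
= 0.7043

z = 0.7043


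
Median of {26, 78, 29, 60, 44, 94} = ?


Sorted: 26, 29, 44, 60, 78, 94
n = 6 (even)
Middle values: 44 and 60
Median = (44+60)/2 = 52.0000

Median = 52.0000


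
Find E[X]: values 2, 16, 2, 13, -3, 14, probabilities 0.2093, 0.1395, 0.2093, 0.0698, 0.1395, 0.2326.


E[X] = 2*0.2093 + 16*0.1395 + 2*0.2093 + 13*0.0698 - 3*0.1395 + 14*0.2326
= 0.4186 + 2.2320 + 0.4186 + 0.9074 - 0.4185 + 3.2564
= 6.8145

E[X] = 6.8145


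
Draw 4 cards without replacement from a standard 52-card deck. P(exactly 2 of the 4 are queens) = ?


Hypergeometric: P(X=2) = C(4,2)·C(48,2) / C(52,4)
= 6 × 1128 / 270725
= 6768/270725 = 0.0250

P = 0.0250


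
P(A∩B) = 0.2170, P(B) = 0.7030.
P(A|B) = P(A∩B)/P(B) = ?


P(A|B) = 0.2170/0.7030 = 0.3087

P(A|B) = 0.3087


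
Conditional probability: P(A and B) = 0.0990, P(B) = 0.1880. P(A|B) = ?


P(A|B) = 0.0990/0.1880 = 0.5266

P(A|B) = 0.5266


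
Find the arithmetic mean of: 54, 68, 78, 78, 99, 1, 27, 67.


Sum = 54 + 68 + 78 + 78 + 99 + 1 + 27 + 67 = 472
n = 8
Mean = 472/8 = 59.0000

Mean = 59.0000


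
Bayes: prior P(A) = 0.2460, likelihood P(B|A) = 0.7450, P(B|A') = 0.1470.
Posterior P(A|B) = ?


P(B) = P(B|A)*P(A) + P(B|A')*P(A')
= 0.7450*0.2460 + 0.1470*0.7540
= 0.183270 + 0.110838 = 0.294108
P(A|B) = 0.183270/0.294108 = 0.6231

P(A|B) = 0.6231


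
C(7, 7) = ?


C(7,7) = 7!/(7! × 0!)
= 5040/(5040 × 1)
= 1

C(7,7) = 1


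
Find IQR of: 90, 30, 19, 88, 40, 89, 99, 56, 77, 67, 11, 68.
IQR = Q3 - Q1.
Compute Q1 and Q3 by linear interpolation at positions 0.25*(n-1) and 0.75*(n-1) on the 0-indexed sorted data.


Sorted: 11, 19, 30, 40, 56, 67, 68, 77, 88, 89, 90, 99
Q1 (25th %ile) = 37.5000
Q3 (75th %ile) = 88.2500
IQR = 88.2500 - 37.5000 = 50.7500

IQR = 50.7500


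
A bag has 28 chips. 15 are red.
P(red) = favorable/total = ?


P = 15/28 = 0.5357

P = 0.5357


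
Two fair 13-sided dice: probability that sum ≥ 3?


Total outcomes = 13×13 = 169
Favorable (sum ≥ 3): 168
P = 168/169 = 0.9941

P = 0.9941


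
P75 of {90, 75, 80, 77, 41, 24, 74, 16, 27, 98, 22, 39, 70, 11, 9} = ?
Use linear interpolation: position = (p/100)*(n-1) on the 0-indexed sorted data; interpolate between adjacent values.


Sorted: 9, 11, 16, 22, 24, 27, 39, 41, 70, 74, 75, 77, 80, 90, 98
n = 15
Index = 75/100 * 14 = 10.5000
Lower = data[10] = 75, Upper = data[11] = 77
P75 = 75 + 0.5000*(2) = 76.0000

P75 = 76.0000


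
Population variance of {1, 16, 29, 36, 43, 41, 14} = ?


Mean = 25.7143
Squared deviations: 610.7959, 94.3673, 10.7959, 105.7959, 298.7959, 233.6531, 137.2245
Sum = 1491.4286
Variance = 1491.4286/7 = 213.0612

Variance = 213.0612


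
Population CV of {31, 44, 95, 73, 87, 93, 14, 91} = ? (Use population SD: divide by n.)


Mean = 66.0000
SD = 29.7867
CV = (29.7867/66.0000)*100 = 45.1314%

CV = 45.1314%


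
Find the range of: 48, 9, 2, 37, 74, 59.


Max = 74, Min = 2
Range = 74 - 2 = 72

Range = 72


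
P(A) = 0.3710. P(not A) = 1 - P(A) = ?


P(not A) = 1 - 0.3710 = 0.6290

P(not A) = 0.6290


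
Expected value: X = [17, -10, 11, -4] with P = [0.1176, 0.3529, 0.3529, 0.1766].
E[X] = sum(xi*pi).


E[X] = 17*0.1176 - 10*0.3529 + 11*0.3529 - 4*0.1766
= 1.9992 - 3.5290 + 3.8819 - 0.7064
= 1.6457

E[X] = 1.6457


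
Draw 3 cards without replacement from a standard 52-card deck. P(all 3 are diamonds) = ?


P(all diamonds) = (13/52) × (12/51) × (11/50)
= 0.0129

P = 0.0129


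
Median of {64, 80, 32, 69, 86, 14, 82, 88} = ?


Sorted: 14, 32, 64, 69, 80, 82, 86, 88
n = 8 (even)
Middle values: 69 and 80
Median = (69+80)/2 = 74.5000

Median = 74.5000


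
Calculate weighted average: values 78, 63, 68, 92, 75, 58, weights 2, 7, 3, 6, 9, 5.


Numerator = 78*2 + 63*7 + 68*3 + 92*6 + 75*9 + 58*5 = 2318
Denominator = 2 + 7 + 3 + 6 + 9 + 5 = 32
WM = 2318/32 = 72.4375

WM = 72.4375


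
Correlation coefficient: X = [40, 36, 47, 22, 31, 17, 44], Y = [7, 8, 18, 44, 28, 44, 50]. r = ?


Mean X = 33.8571, Mean Y = 28.4286
SD X = 10.356897, SD Y = 16.629210
Cov = -77.081633
r = -77.081633/(10.356897*16.629210) = -0.4476

r = -0.4476


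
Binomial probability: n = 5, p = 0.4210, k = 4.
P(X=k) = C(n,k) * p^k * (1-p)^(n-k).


C(5,4) = 5
p^4 = 0.031414
(1-p)^1 = 0.579000
P = 5 * 0.031414 * 0.579000 = 0.0909

P(X=4) = 0.0909


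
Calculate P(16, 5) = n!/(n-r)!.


P(16,5) = 16!/11!
= 20922789888000/39916800
= 524160

P(16,5) = 524160


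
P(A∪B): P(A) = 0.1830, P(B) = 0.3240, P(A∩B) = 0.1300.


P(A∪B) = 0.1830 + 0.3240 - 0.1300
= 0.5070 - 0.1300
= 0.3770

P(A∪B) = 0.3770


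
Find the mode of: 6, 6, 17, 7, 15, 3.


Frequencies: 3:1, 6:2, 7:1, 15:1, 17:1
Max frequency = 2
Mode = 6

Mode = 6


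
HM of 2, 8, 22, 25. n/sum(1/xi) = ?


Sum of reciprocals = 1/2 + 1/8 + 1/22 + 1/25 = 0.710455
HM = 4/0.710455 = 5.6302

HM = 5.6302


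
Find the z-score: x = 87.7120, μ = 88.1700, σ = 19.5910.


z = (87.7120 - 88.1700)/19.5910
= -0.4580/19.5910
= -0.0234

z = -0.0234


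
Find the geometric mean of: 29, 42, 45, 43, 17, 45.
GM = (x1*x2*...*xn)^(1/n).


Product = 29 × 42 × 45 × 43 × 17 × 45 = 1802974950
GM = 1802974950^(1/6) = 34.8871

GM = 34.8871


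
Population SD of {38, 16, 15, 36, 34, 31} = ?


Mean = 28.3333
Variance = 86.8889
SD = sqrt(86.8889) = 9.3214

SD = 9.3214


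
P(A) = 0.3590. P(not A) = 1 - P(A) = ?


P(not A) = 1 - 0.3590 = 0.6410

P(not A) = 0.6410


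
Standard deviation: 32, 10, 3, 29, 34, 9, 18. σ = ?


Mean = 19.2857
Variance = 133.0612
SD = sqrt(133.0612) = 11.5352

SD = 11.5352


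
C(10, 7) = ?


C(10,7) = 10!/(7! × 3!)
= 3628800/(5040 × 6)
= 120

C(10,7) = 120


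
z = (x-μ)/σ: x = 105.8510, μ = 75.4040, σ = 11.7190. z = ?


z = (105.8510 - 75.4040)/11.7190
= 30.4470/11.7190
= 2.5981

z = 2.5981


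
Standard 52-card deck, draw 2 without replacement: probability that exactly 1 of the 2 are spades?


Hypergeometric: P(X=1) = C(13,1)·C(39,1) / C(52,2)
= 13 × 39 / 1326
= 507/1326 = 0.3824

P = 0.3824


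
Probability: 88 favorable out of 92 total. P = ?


P = 88/92 = 0.9565

P = 0.9565


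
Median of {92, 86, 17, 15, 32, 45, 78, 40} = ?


Sorted: 15, 17, 32, 40, 45, 78, 86, 92
n = 8 (even)
Middle values: 40 and 45
Median = (40+45)/2 = 42.5000

Median = 42.5000


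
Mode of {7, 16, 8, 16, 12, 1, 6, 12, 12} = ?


Frequencies: 1:1, 6:1, 7:1, 8:1, 12:3, 16:2
Max frequency = 3
Mode = 12

Mode = 12


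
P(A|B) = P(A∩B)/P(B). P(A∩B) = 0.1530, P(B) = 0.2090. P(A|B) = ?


P(A|B) = 0.1530/0.2090 = 0.7321

P(A|B) = 0.7321


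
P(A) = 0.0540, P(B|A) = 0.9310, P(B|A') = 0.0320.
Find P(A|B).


P(B) = P(B|A)*P(A) + P(B|A')*P(A')
= 0.9310*0.0540 + 0.0320*0.9460
= 0.050274 + 0.030272 = 0.080546
P(A|B) = 0.050274/0.080546 = 0.6242

P(A|B) = 0.6242


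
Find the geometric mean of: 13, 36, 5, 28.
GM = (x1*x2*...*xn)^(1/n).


Product = 13 × 36 × 5 × 28 = 65520
GM = 65520^(1/4) = 15.9990

GM = 15.9990


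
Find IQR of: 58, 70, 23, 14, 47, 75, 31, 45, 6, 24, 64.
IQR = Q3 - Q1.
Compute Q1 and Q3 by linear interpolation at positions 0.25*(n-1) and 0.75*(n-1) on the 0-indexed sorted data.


Sorted: 6, 14, 23, 24, 31, 45, 47, 58, 64, 70, 75
Q1 (25th %ile) = 23.5000
Q3 (75th %ile) = 61.0000
IQR = 61.0000 - 23.5000 = 37.5000

IQR = 37.5000


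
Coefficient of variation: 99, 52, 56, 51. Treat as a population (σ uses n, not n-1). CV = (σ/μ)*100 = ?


Mean = 64.5000
SD = 20.0062
CV = (20.0062/64.5000)*100 = 31.0174%

CV = 31.0174%


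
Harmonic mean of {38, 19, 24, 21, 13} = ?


Sum of reciprocals = 1/38 + 1/19 + 1/24 + 1/21 + 1/13 = 0.245156
HM = 5/0.245156 = 20.3952

HM = 20.3952


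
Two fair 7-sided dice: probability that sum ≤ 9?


Total outcomes = 7×7 = 49
Favorable (sum ≤ 9): 34
P = 34/49 = 0.6939

P = 0.6939


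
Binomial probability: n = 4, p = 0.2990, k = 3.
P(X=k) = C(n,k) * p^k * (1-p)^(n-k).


C(4,3) = 4
p^3 = 0.026731
(1-p)^1 = 0.701000
P = 4 * 0.026731 * 0.701000 = 0.0750

P(X=3) = 0.0750


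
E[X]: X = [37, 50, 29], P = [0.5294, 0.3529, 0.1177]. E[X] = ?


E[X] = 37*0.5294 + 50*0.3529 + 29*0.1177
= 19.5878 + 17.6450 + 3.4133
= 40.6461

E[X] = 40.6461


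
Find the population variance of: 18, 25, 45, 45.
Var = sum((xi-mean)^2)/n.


Mean = 33.2500
Squared deviations: 232.5625, 68.0625, 138.0625, 138.0625
Sum = 576.7500
Variance = 576.7500/4 = 144.1875

Variance = 144.1875


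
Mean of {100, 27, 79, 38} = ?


Sum = 100 + 27 + 79 + 38 = 244
n = 4
Mean = 244/4 = 61.0000

Mean = 61.0000


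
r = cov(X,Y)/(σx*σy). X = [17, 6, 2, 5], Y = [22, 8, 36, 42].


Mean X = 7.5000, Mean Y = 27.0000
SD X = 5.678908, SD Y = 13.152946
Cov = -26.500000
r = -26.500000/(5.678908*13.152946) = -0.3548

r = -0.3548


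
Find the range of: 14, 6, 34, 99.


Max = 99, Min = 6
Range = 99 - 6 = 93

Range = 93


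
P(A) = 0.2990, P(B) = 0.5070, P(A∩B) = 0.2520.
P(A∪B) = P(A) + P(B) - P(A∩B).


P(A∪B) = 0.2990 + 0.5070 - 0.2520
= 0.8060 - 0.2520
= 0.5540

P(A∪B) = 0.5540


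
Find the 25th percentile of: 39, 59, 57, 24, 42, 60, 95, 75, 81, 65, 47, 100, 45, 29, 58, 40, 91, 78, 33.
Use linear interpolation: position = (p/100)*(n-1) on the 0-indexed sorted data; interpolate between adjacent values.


Sorted: 24, 29, 33, 39, 40, 42, 45, 47, 57, 58, 59, 60, 65, 75, 78, 81, 91, 95, 100
n = 19
Index = 25/100 * 18 = 4.5000
Lower = data[4] = 40, Upper = data[5] = 42
P25 = 40 + 0.5000*(2) = 41.0000

P25 = 41.0000


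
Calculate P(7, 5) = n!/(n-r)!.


P(7,5) = 7!/2!
= 5040/2
= 2520

P(7,5) = 2520


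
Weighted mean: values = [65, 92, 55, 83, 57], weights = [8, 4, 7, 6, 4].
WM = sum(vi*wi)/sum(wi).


Numerator = 65*8 + 92*4 + 55*7 + 83*6 + 57*4 = 1999
Denominator = 8 + 4 + 7 + 6 + 4 = 29
WM = 1999/29 = 68.9310

WM = 68.9310


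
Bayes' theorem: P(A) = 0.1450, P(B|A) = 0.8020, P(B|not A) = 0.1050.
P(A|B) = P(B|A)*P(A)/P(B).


P(B) = P(B|A)*P(A) + P(B|A')*P(A')
= 0.8020*0.1450 + 0.1050*0.8550
= 0.116290 + 0.089775 = 0.206065
P(A|B) = 0.116290/0.206065 = 0.5643

P(A|B) = 0.5643


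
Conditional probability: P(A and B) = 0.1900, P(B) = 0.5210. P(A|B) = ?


P(A|B) = 0.1900/0.5210 = 0.3647

P(A|B) = 0.3647


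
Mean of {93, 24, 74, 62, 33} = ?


Sum = 93 + 24 + 74 + 62 + 33 = 286
n = 5
Mean = 286/5 = 57.2000

Mean = 57.2000


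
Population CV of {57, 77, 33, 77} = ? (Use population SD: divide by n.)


Mean = 61.0000
SD = 18.1108
CV = (18.1108/61.0000)*100 = 29.6898%

CV = 29.6898%


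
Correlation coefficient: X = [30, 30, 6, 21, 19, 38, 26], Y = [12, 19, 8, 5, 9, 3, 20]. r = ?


Mean X = 24.2857, Mean Y = 10.8571
SD X = 9.482530, SD Y = 6.081085
Cov = 6.040816
r = 6.040816/(9.482530*6.081085) = 0.1048

r = 0.1048


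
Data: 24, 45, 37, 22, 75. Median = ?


Sorted: 22, 24, 37, 45, 75
n = 5 (odd)
Middle value = 37

Median = 37


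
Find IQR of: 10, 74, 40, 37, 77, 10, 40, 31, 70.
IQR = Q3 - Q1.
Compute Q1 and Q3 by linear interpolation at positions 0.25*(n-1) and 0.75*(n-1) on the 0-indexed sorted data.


Sorted: 10, 10, 31, 37, 40, 40, 70, 74, 77
Q1 (25th %ile) = 31.0000
Q3 (75th %ile) = 70.0000
IQR = 70.0000 - 31.0000 = 39.0000

IQR = 39.0000


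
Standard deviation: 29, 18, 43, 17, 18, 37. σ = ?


Mean = 27.0000
Variance = 103.6667
SD = sqrt(103.6667) = 10.1817

SD = 10.1817


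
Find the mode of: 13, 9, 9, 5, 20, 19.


Frequencies: 5:1, 9:2, 13:1, 19:1, 20:1
Max frequency = 2
Mode = 9

Mode = 9


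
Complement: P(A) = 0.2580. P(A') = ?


P(not A) = 1 - 0.2580 = 0.7420

P(not A) = 0.7420


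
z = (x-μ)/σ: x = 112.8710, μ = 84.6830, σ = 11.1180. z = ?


z = (112.8710 - 84.6830)/11.1180
= 28.1880/11.1180
= 2.5353

z = 2.5353


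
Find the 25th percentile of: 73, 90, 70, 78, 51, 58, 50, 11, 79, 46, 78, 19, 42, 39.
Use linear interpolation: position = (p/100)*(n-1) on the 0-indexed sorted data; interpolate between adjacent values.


Sorted: 11, 19, 39, 42, 46, 50, 51, 58, 70, 73, 78, 78, 79, 90
n = 14
Index = 25/100 * 13 = 3.2500
Lower = data[3] = 42, Upper = data[4] = 46
P25 = 42 + 0.2500*(4) = 43.0000

P25 = 43.0000


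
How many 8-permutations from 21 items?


P(21,8) = 21!/13!
= 51090942171709440000/6227020800
= 8204716800

P(21,8) = 8204716800


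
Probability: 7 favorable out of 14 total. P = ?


P = 7/14 = 0.5000

P = 0.5000


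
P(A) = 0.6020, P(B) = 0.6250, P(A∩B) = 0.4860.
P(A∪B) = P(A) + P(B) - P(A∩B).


P(A∪B) = 0.6020 + 0.6250 - 0.4860
= 1.2270 - 0.4860
= 0.7410

P(A∪B) = 0.7410


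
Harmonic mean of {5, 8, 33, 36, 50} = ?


Sum of reciprocals = 1/5 + 1/8 + 1/33 + 1/36 + 1/50 = 0.403081
HM = 5/0.403081 = 12.4045

HM = 12.4045


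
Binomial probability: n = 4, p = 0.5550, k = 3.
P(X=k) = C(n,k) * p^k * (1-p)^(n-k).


C(4,3) = 4
p^3 = 0.170954
(1-p)^1 = 0.445000
P = 4 * 0.170954 * 0.445000 = 0.3043

P(X=3) = 0.3043


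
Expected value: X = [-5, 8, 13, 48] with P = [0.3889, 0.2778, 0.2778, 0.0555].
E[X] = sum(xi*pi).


E[X] = -5*0.3889 + 8*0.2778 + 13*0.2778 + 48*0.0555
= -1.9445 + 2.2224 + 3.6114 + 2.6640
= 6.5533

E[X] = 6.5533


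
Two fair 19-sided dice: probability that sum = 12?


Total outcomes = 19×19 = 361
Favorable (sum = 12): 11
P = 11/361 = 0.0305

P = 0.0305


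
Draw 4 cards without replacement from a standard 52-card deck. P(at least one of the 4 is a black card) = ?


P(at least one) = 1 - P(none)
P(none) = (26/52) × (25/51) × (24/50) × (23/49) = 0.055222
P(at least one) = 1 - 0.055222 = 0.9448

P = 0.9448


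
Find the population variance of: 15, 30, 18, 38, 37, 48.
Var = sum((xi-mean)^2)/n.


Mean = 31.0000
Squared deviations: 256.0000, 1.0000, 169.0000, 49.0000, 36.0000, 289.0000
Sum = 800.0000
Variance = 800.0000/6 = 133.3333

Variance = 133.3333


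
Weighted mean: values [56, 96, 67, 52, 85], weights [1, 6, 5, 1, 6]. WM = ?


Numerator = 56*1 + 96*6 + 67*5 + 52*1 + 85*6 = 1529
Denominator = 1 + 6 + 5 + 1 + 6 = 19
WM = 1529/19 = 80.4737

WM = 80.4737


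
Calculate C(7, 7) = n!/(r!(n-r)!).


C(7,7) = 7!/(7! × 0!)
= 5040/(5040 × 1)
= 1

C(7,7) = 1


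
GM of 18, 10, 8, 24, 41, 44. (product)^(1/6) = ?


Product = 18 × 10 × 8 × 24 × 41 × 44 = 62346240
GM = 62346240^(1/6) = 19.9129

GM = 19.9129


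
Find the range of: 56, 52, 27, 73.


Max = 73, Min = 27
Range = 73 - 27 = 46

Range = 46


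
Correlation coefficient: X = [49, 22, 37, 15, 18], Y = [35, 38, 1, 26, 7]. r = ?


Mean X = 28.2000, Mean Y = 21.4000
SD X = 12.859238, SD Y = 14.867414
Cov = 17.320000
r = 17.320000/(12.859238*14.867414) = 0.0906

r = 0.0906


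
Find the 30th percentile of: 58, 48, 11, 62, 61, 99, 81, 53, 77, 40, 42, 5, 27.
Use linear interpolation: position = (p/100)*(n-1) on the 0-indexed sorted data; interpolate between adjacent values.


Sorted: 5, 11, 27, 40, 42, 48, 53, 58, 61, 62, 77, 81, 99
n = 13
Index = 30/100 * 12 = 3.6000
Lower = data[3] = 40, Upper = data[4] = 42
P30 = 40 + 0.6000*(2) = 41.2000

P30 = 41.2000


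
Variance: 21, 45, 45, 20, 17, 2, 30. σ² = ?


Mean = 25.7143
Squared deviations: 22.2245, 371.9388, 371.9388, 32.6531, 75.9388, 562.3673, 18.3673
Sum = 1455.4286
Variance = 1455.4286/7 = 207.9184

Variance = 207.9184


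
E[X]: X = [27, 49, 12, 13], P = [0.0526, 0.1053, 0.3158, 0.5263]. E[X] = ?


E[X] = 27*0.0526 + 49*0.1053 + 12*0.3158 + 13*0.5263
= 1.4202 + 5.1597 + 3.7896 + 6.8419
= 17.2114

E[X] = 17.2114


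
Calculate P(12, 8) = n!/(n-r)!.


P(12,8) = 12!/4!
= 479001600/24
= 19958400

P(12,8) = 19958400


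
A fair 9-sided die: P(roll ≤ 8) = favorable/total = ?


Favorable outcomes (roll ≤ 8): 8
Total outcomes = 9
P = 8/9 = 0.8889

P = 0.8889


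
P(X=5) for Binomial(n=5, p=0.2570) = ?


C(5,5) = 1
p^5 = 0.001121
(1-p)^0 = 1.000000
P = 1 * 0.001121 * 1.000000 = 0.0011

P(X=5) = 0.0011


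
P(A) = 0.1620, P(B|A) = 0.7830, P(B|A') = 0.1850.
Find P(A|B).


P(B) = P(B|A)*P(A) + P(B|A')*P(A')
= 0.7830*0.1620 + 0.1850*0.8380
= 0.126846 + 0.155030 = 0.281876
P(A|B) = 0.126846/0.281876 = 0.4500

P(A|B) = 0.4500


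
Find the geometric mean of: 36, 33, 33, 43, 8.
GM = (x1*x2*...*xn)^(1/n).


Product = 36 × 33 × 33 × 43 × 8 = 13486176
GM = 13486176^(1/5) = 26.6672

GM = 26.6672


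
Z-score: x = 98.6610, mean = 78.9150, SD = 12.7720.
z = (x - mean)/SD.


z = (98.6610 - 78.9150)/12.7720
= 19.7460/12.7720
= 1.5460

z = 1.5460


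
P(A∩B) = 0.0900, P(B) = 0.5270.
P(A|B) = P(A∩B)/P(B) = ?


P(A|B) = 0.0900/0.5270 = 0.1708

P(A|B) = 0.1708


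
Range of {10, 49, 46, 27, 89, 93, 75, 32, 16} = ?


Max = 93, Min = 10
Range = 93 - 10 = 83

Range = 83


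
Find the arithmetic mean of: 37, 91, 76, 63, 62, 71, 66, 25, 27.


Sum = 37 + 91 + 76 + 63 + 62 + 71 + 66 + 25 + 27 = 518
n = 9
Mean = 518/9 = 57.5556

Mean = 57.5556


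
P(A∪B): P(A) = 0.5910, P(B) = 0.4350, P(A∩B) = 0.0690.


P(A∪B) = 0.5910 + 0.4350 - 0.0690
= 1.0260 - 0.0690
= 0.9570

P(A∪B) = 0.9570


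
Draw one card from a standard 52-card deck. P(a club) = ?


13 clubs in 52 cards
P = 13/52 = 0.2500

P = 0.2500


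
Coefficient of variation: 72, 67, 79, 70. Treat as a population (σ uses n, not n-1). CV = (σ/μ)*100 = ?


Mean = 72.0000
SD = 4.4159
CV = (4.4159/72.0000)*100 = 6.1332%

CV = 6.1332%


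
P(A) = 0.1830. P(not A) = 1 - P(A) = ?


P(not A) = 1 - 0.1830 = 0.8170

P(not A) = 0.8170


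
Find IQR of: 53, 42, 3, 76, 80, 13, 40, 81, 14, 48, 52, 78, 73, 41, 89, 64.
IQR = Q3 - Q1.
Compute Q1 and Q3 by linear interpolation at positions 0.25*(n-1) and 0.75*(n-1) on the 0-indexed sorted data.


Sorted: 3, 13, 14, 40, 41, 42, 48, 52, 53, 64, 73, 76, 78, 80, 81, 89
Q1 (25th %ile) = 40.7500
Q3 (75th %ile) = 76.5000
IQR = 76.5000 - 40.7500 = 35.7500

IQR = 35.7500


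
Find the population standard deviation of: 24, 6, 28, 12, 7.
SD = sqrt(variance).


Mean = 15.4000
Variance = 80.6400
SD = sqrt(80.6400) = 8.9800

SD = 8.9800


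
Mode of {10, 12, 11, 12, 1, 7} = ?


Frequencies: 1:1, 7:1, 10:1, 11:1, 12:2
Max frequency = 2
Mode = 12

Mode = 12


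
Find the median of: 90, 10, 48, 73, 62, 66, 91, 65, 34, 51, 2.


Sorted: 2, 10, 34, 48, 51, 62, 65, 66, 73, 90, 91
n = 11 (odd)
Middle value = 62

Median = 62
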